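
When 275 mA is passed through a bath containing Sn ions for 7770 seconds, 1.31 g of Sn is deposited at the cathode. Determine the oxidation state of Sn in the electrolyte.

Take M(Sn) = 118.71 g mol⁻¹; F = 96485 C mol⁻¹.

Q = I·t = 0.2750 A × 7770.0 s = 2137 C, so n(e⁻) = 2137/96485 = 0.02215 mol.
n(Sn) deposited = 1.31 / 118.71 = 0.01104 mol.
Electrons per atom = n(e⁻)/n(Sn) = 0.02215 / 0.01104 = 2.01 ≈ 2, so the ion is Sn²⁺.

+2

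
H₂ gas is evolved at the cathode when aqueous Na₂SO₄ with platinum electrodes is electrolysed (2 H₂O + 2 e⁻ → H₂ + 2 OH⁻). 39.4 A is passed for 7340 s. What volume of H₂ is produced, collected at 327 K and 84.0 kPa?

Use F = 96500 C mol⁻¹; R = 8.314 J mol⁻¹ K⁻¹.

48.5 L

Q = I·t = 39.40 A × 7340.0 s = 289200 C.
n(e⁻) = Q/F = 289200 / 96500 = 2.997 mol.
2 electrons are transferred per H₂ molecule, so n(H₂) = 2.997 / 2 = 1.498 mol.
V = nRT/P = (1.498 × 8.314 × 327) / (84.0 × 10³ Pa) = 0.0485 m³ = 48.5 L.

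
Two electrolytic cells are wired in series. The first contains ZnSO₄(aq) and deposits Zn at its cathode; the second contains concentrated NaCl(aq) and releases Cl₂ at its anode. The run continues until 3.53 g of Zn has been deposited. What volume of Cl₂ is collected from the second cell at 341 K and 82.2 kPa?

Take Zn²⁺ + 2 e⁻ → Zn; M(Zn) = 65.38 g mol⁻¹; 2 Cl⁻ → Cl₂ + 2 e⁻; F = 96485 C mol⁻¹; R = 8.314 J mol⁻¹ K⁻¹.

1.86 L

n(Zn) = 3.53 / 65.38 = 0.05399 mol, so n(e⁻) = 2 × 0.05399 = 0.1080 mol.
The cells are in series, so the same 0.1080 mol of electrons passes through the second cell.
2 Cl⁻ → Cl₂ + 2 e⁻ — 2 mol e⁻ per mol Cl₂, so n(Cl₂) = 0.1080/2 = 0.05399 mol.
V = nRT/P = (0.05399 × 8.314 × 341) / (82.2 × 10³) = 0.00186 m³ = 1.86 L.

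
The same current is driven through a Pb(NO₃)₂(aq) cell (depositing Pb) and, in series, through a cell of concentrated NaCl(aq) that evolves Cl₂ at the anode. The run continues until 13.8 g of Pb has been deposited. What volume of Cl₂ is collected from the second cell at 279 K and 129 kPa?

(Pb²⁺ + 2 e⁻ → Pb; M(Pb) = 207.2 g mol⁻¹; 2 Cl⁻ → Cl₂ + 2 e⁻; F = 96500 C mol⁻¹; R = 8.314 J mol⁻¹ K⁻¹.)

n(Pb) = 13.8 / 207.2 = 0.06660 mol, so n(e⁻) = 2 × 0.06660 = 0.1332 mol.
The cells are in series, so the same 0.1332 mol of electrons passes through the second cell.
2 Cl⁻ → Cl₂ + 2 e⁻ — 2 mol e⁻ per mol Cl₂, so n(Cl₂) = 0.1332/2 = 0.06660 mol.
V = nRT/P = (0.06660 × 8.314 × 279) / (129 × 10³) = 0.00120 m³ = 1.20 L.

1.20 L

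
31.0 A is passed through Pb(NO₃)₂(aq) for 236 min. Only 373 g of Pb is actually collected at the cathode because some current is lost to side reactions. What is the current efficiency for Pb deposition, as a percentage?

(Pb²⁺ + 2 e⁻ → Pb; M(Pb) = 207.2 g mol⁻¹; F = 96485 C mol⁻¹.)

Q = I·t = 31.00 × 14160 = 439000 C; n(e⁻) = 439000/96485 = 4.550 mol.
Theoretical n(Pb) = n(e⁻)/2 = 2.275 mol, i.e. m_theo = 2.275 × 207.2 = 471.3 g.
Efficiency = m_actual / m_theo = 373 / 471.3 = 79.1 %.

79.1 %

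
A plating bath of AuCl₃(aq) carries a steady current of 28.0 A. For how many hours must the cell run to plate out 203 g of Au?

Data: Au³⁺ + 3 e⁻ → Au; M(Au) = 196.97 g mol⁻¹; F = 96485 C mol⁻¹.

2.96 h

n(Au) = m/M = 203 / 196.97 = 1.031 mol.
Each Au atom requires 3 electrons, so n(e⁻) = 3 × 1.031 = 3.092 mol.
Q = n(e⁻)·F = 3.092 × 96485 = 298300 C.
t = Q/I = 298300 / 28.00 A = 10650 s = 2.96 h.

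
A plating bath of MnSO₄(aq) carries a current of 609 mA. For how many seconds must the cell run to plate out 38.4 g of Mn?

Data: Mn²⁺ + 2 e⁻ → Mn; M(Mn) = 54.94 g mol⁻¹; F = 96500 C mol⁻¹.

n(Mn) = m/M = 38.4 / 54.94 = 0.6989 mol.
Each Mn atom requires 2 electrons, so n(e⁻) = 2 × 0.6989 = 1.398 mol.
Q = n(e⁻)·F = 1.398 × 96500 = 134900 C.
t = Q/I = 134900 / 0.6090 A = 221500 s.

2.22 × 10⁵ s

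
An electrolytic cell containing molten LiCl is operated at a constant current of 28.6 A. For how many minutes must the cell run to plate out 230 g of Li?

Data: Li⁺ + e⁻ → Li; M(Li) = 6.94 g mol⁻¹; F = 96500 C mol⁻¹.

n(Li) = m/M = 230 / 6.94 = 33.14 mol.
Each Li atom requires 1 electron, so n(e⁻) = 1 × 33.14 = 33.14 mol.
Q = n(e⁻)·F = 33.14 × 96500 = 3198000 C.
t = Q/I = 3198000 / 28.60 A = 111800 s = 1860 min.

1860 min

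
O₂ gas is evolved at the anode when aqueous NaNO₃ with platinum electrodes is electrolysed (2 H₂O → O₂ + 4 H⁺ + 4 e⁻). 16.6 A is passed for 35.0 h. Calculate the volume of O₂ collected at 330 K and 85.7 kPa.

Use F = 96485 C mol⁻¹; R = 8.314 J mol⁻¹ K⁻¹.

174 L

Q = I·t = 16.60 A × 126000 s = 2092000 C.
n(e⁻) = Q/F = 2092000 / 96485 = 21.68 mol.
4 electrons are transferred per O₂ molecule, so n(O₂) = 21.68 / 4 = 5.419 mol.
V = nRT/P = (5.419 × 8.314 × 330) / (85.7 × 10³ Pa) = 0.174 m³ = 174 L.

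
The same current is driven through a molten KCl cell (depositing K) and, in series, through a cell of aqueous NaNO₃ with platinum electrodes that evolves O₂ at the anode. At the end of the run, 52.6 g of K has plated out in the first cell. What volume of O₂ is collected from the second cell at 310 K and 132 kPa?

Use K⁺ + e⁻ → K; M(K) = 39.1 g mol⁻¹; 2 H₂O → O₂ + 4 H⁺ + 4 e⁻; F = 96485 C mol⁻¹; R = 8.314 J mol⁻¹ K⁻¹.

6.57 L

n(K) = 52.6 / 39.1 = 1.345 mol, so n(e⁻) = 1 × 1.345 = 1.345 mol.
The cells are in series, so the same 1.345 mol of electrons passes through the second cell.
2 H₂O → O₂ + 4 H⁺ + 4 e⁻ — 4 mol e⁻ per mol O₂, so n(O₂) = 1.345/4 = 0.3363 mol.
V = nRT/P = (0.3363 × 8.314 × 310) / (132 × 10³) = 0.00657 m³ = 6.57 L.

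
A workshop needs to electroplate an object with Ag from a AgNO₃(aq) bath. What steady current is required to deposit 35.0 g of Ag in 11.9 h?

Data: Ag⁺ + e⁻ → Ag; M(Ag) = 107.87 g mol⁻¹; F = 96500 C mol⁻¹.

n(Ag) = 35.0 / 107.87 = 0.3245 mol.
n(e⁻) = 1 × 0.3245 = 0.3245 mol.
Q = n(e⁻)·F = 0.3245 × 96500 = 31310 C.
I = Q/t = 31310 / 42840 s = 0.731 A.

0.731 A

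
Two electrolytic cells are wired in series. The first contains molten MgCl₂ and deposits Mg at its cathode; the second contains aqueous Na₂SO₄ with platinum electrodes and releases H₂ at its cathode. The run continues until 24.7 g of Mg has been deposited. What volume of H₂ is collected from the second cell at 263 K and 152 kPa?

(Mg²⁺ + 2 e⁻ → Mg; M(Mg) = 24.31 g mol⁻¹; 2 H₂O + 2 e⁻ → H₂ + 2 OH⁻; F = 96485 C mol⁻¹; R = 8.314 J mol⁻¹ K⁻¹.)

n(Mg) = 24.7 / 24.31 = 1.016 mol, so n(e⁻) = 2 × 1.016 = 2.032 mol.
The cells are in series, so the same 2.032 mol of electrons passes through the second cell.
2 H₂O + 2 e⁻ → H₂ + 2 OH⁻ — 2 mol e⁻ per mol H₂, so n(H₂) = 2.032/2 = 1.016 mol.
V = nRT/P = (1.016 × 8.314 × 263) / (152 × 10³) = 0.0146 m³ = 14.6 L.

14.6 L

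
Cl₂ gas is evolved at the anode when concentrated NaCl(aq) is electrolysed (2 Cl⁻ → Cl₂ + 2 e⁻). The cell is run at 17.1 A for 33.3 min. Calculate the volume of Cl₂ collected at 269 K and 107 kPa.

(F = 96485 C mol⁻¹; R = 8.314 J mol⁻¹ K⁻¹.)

Q = I·t = 17.10 A × 1998.0 s = 34170 C.
n(e⁻) = Q/F = 34170 / 96485 = 0.3541 mol.
2 electrons are transferred per Cl₂ molecule, so n(Cl₂) = 0.3541 / 2 = 0.1771 mol.
V = nRT/P = (0.1771 × 8.314 × 269) / (107 × 10³ Pa) = 0.00370 m³ = 3.70 L.

3.70 L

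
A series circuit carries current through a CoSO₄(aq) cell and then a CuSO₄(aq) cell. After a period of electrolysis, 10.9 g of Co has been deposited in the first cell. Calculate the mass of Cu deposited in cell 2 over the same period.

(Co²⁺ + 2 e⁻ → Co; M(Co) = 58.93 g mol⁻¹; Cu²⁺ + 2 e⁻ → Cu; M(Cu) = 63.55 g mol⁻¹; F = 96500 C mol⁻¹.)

11.8 g

n(Co) = 10.9 / 58.93 = 0.1850 mol.
Since Co²⁺ + 2 e⁻ → Co, n(e⁻) passed = 2 × 0.1850 = 0.3699 mol.
Cells in series carry the same charge, so the same 0.3699 mol of electrons passes through cell 2.
Cu²⁺ + 2 e⁻ → Cu, so n(Cu) = 0.3699 / 2 = 0.1850 mol.
m(Cu) = 0.1850 × 63.55 = 11.8 g.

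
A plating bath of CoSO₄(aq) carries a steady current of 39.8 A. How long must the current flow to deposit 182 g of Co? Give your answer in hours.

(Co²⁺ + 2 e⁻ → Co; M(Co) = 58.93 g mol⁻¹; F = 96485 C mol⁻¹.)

n(Co) = m/M = 182 / 58.93 = 3.088 mol.
Each Co atom requires 2 electrons, so n(e⁻) = 2 × 3.088 = 6.177 mol.
Q = n(e⁻)·F = 6.177 × 96485 = 596000 C.
t = Q/I = 596000 / 39.80 A = 14970 s = 4.16 h.

4.16 h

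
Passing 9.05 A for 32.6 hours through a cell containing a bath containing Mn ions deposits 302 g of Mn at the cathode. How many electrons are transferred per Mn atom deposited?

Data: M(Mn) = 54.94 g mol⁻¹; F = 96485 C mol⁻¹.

2

Q = I·t = 9.050 A × 117360 s = 1062000 C, so n(e⁻) = 1062000/96485 = 11.01 mol.
n(Mn) deposited = 302 / 54.94 = 5.497 mol.
Electrons per atom = n(e⁻)/n(Mn) = 11.01 / 5.497 = 2.00 ≈ 2, so the ion is Mn²⁺.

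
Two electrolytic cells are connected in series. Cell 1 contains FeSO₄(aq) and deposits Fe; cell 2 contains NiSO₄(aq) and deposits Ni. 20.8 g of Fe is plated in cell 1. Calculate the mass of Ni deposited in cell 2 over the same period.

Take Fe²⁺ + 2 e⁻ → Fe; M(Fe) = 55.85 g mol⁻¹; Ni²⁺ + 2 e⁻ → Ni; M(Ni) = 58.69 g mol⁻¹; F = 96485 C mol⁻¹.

21.9 g

n(Fe) = 20.8 / 55.85 = 0.3724 mol.
Since Fe²⁺ + 2 e⁻ → Fe, n(e⁻) passed = 2 × 0.3724 = 0.7449 mol.
Cells in series carry the same charge, so the same 0.7449 mol of electrons passes through cell 2.
Ni²⁺ + 2 e⁻ → Ni, so n(Ni) = 0.7449 / 2 = 0.3724 mol.
m(Ni) = 0.3724 × 58.69 = 21.9 g.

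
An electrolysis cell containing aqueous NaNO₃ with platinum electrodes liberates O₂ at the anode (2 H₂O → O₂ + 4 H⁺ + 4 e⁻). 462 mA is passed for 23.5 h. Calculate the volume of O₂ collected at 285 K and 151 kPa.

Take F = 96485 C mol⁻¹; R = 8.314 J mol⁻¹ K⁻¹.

Q = I·t = 0.4620 A × 84600 s = 39090 C.
n(e⁻) = Q/F = 39090 / 96485 = 0.4051 mol.
4 electrons are transferred per O₂ molecule, so n(O₂) = 0.4051 / 4 = 0.1013 mol.
V = nRT/P = (0.1013 × 8.314 × 285) / (151 × 10³ Pa) = 0.00159 m³ = 1.59 L.

1.59 L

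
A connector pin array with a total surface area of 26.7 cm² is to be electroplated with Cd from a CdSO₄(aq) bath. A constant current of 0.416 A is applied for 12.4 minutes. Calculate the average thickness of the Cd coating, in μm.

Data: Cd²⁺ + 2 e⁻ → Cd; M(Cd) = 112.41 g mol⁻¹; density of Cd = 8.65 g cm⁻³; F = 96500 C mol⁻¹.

7.81 μm

Q = I·t = 0.4160 × 744.00 = 309.5 C; n(e⁻) = 0.003207 mol.
n(Cd) = n(e⁻)/2 = 0.001604 mol, so m = 0.001604 × 112.41 = 0.1803 g.
Volume = m/ρ = 0.1803 / 8.65 = 0.02084 cm³.
Thickness = V/A = 0.02084 / 26.7 = 7.81 × 10⁻⁴ cm = 7.81 μm.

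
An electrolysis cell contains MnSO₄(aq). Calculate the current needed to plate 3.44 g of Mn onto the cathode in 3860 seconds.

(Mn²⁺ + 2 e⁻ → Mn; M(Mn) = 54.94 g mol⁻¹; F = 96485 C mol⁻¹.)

3.13 A

n(Mn) = 3.44 / 54.94 = 0.06261 mol.
n(e⁻) = 2 × 0.06261 = 0.1252 mol.
Q = n(e⁻)·F = 0.1252 × 96485 = 12080 C.
I = Q/t = 12080 / 3860.0 s = 3.13 A.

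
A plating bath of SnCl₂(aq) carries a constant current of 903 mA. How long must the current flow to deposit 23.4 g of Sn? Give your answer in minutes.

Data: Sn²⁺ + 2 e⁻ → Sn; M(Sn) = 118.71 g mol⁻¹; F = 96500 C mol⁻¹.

702 min

n(Sn) = m/M = 23.4 / 118.71 = 0.1971 mol.
Each Sn atom requires 2 electrons, so n(e⁻) = 2 × 0.1971 = 0.3942 mol.
Q = n(e⁻)·F = 0.3942 × 96500 = 38040 C.
t = Q/I = 38040 / 0.9030 A = 42130 s = 702 min.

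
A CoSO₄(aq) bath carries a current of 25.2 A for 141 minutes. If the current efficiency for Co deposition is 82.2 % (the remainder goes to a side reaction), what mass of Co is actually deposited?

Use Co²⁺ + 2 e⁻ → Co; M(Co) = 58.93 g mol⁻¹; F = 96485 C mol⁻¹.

53.5 g

Q = I·t = 25.20 × 8460.0 = 213200 C.
n(e⁻) = 213200/96485 = 2.210 mol; theoretically n(Co) = 2.210/2 = 1.105 mol, m_theo = 65.11 g.
At 82.2 % efficiency, m_actual = 0.822 × 65.11 = 53.5 g.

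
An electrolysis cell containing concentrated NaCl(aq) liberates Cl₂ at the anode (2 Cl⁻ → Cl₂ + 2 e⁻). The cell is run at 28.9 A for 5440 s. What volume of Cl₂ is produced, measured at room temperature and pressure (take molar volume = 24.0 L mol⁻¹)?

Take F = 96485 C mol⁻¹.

Q = I·t = 28.90 A × 5440.0 s = 157200 C.
n(e⁻) = Q/F = 157200 / 96485 = 1.629 mol.
2 electrons are transferred per Cl₂ molecule, so n(Cl₂) = 1.629 / 2 = 0.8147 mol.
V = n × V_m = 0.8147 × 24.0 = 19.6 L.

19.6 L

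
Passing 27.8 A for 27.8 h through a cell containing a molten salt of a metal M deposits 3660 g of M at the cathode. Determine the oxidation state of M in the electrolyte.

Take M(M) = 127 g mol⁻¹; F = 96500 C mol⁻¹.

+1

Q = I·t = 27.80 A × 100080 s = 2782000 C, so n(e⁻) = 2782000/96500 = 28.83 mol.
n(M) deposited = 3660 / 127 = 28.82 mol.
Electrons per atom = n(e⁻)/n(M) = 28.83 / 28.82 = 1.00 ≈ 1, so the ion is M⁺.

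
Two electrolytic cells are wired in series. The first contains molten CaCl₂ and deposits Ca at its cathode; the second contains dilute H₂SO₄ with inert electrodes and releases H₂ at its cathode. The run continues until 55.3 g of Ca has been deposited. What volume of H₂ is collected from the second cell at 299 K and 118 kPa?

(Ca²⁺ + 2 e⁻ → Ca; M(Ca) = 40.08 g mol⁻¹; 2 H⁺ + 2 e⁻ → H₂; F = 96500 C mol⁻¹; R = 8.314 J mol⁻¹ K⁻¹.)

n(Ca) = 55.3 / 40.08 = 1.380 mol, so n(e⁻) = 2 × 1.380 = 2.759 mol.
The cells are in series, so the same 2.759 mol of electrons passes through the second cell.
2 H⁺ + 2 e⁻ → H₂ — 2 mol e⁻ per mol H₂, so n(H₂) = 2.759/2 = 1.380 mol.
V = nRT/P = (1.380 × 8.314 × 299) / (118 × 10³) = 0.0291 m³ = 29.1 L.

29.1 L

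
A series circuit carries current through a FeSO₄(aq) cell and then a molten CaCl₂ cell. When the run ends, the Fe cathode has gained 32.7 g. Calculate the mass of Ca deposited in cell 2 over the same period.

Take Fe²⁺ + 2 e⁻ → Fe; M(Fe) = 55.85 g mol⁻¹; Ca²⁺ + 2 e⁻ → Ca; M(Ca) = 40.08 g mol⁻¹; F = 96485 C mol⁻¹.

23.5 g

n(Fe) = 32.7 / 55.85 = 0.5855 mol.
Since Fe²⁺ + 2 e⁻ → Fe, n(e⁻) passed = 2 × 0.5855 = 1.171 mol.
Cells in series carry the same charge, so the same 1.171 mol of electrons passes through cell 2.
Ca²⁺ + 2 e⁻ → Ca, so n(Ca) = 1.171 / 2 = 0.5855 mol.
m(Ca) = 0.5855 × 40.08 = 23.5 g.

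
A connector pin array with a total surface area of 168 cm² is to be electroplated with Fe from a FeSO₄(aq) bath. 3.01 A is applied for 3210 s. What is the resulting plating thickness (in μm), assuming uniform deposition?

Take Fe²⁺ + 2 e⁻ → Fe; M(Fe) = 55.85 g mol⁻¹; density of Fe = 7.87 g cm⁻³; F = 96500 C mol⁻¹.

Q = I·t = 3.010 × 3210.0 = 9662 C; n(e⁻) = 0.1001 mol.
n(Fe) = n(e⁻)/2 = 0.05006 mol, so m = 0.05006 × 55.85 = 2.796 g.
Volume = m/ρ = 2.796 / 7.87 = 0.3553 cm³.
Thickness = V/A = 0.3553 / 168 = 0.00211 cm = 21.1 μm.

21.1 μm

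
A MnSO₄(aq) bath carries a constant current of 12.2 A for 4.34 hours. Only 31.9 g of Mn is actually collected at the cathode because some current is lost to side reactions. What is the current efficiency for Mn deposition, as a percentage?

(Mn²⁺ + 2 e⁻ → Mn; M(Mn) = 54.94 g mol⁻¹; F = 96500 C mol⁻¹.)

58.8 %

Q = I·t = 12.20 × 15624 = 190600 C; n(e⁻) = 190600/96500 = 1.975 mol.
Theoretical n(Mn) = n(e⁻)/2 = 0.9876 mol, i.e. m_theo = 0.9876 × 54.94 = 54.26 g.
Efficiency = m_actual / m_theo = 31.9 / 54.26 = 58.8 %.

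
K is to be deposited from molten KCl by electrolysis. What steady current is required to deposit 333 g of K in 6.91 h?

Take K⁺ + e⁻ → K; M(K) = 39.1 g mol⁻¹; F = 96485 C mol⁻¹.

33.0 A

n(K) = 333 / 39.1 = 8.517 mol.
n(e⁻) = 1 × 8.517 = 8.517 mol.
Q = n(e⁻)·F = 8.517 × 96485 = 821700 C.
I = Q/t = 821700 / 24876 s = 33.0 A.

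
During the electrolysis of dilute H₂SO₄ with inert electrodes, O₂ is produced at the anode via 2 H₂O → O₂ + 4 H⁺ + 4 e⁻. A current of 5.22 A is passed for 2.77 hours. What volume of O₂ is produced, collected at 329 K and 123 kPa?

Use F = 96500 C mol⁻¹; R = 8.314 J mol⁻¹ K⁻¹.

Q = I·t = 5.220 A × 9972.0 s = 52050 C.
n(e⁻) = Q/F = 52050 / 96500 = 0.5394 mol.
4 electrons are transferred per O₂ molecule, so n(O₂) = 0.5394 / 4 = 0.1349 mol.
V = nRT/P = (0.1349 × 8.314 × 329) / (123 × 10³ Pa) = 0.00300 m³ = 3.00 L.

3.00 L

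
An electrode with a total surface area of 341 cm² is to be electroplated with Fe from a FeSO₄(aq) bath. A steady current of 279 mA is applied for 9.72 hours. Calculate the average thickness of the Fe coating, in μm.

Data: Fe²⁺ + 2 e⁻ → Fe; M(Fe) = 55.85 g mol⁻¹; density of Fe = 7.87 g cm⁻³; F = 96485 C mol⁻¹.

Q = I·t = 0.2790 × 34992 = 9763 C; n(e⁻) = 0.1012 mol.
n(Fe) = n(e⁻)/2 = 0.05059 mol, so m = 0.05059 × 55.85 = 2.826 g.
Volume = m/ρ = 2.826 / 7.87 = 0.3590 cm³.
Thickness = V/A = 0.3590 / 341 = 0.00105 cm = 10.5 μm.

10.5 μm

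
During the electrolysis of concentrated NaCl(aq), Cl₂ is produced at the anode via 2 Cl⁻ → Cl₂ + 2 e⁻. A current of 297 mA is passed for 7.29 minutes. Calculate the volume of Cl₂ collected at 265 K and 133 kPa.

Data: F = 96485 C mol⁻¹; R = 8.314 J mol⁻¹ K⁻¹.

0.0112 L

Q = I·t = 0.2970 A × 437.40 s = 129.9 C.
n(e⁻) = Q/F = 129.9 / 96485 = 0.001346 mol.
2 electrons are transferred per Cl₂ molecule, so n(Cl₂) = 0.001346 / 2 = 0.0006732 mol.
V = nRT/P = (0.0006732 × 8.314 × 265) / (133 × 10³ Pa) = 1.12 × 10⁻⁵ m³ = 0.0112 L.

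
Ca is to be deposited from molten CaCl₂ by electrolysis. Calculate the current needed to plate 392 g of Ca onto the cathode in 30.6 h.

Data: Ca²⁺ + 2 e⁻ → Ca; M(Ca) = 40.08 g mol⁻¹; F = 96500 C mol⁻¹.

17.1 A

n(Ca) = 392 / 40.08 = 9.780 mol.
n(e⁻) = 2 × 9.780 = 19.56 mol.
Q = n(e⁻)·F = 19.56 × 96500 = 1888000 C.
I = Q/t = 1888000 / 110160 s = 17.1 A.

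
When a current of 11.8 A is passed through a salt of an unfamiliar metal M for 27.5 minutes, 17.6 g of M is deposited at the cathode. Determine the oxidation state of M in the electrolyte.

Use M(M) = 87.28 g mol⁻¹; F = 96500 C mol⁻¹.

+1

Q = I·t = 11.80 A × 1650.0 s = 19470 C, so n(e⁻) = 19470/96500 = 0.2018 mol.
n(M) deposited = 17.6 / 87.28 = 0.2016 mol.
Electrons per atom = n(e⁻)/n(M) = 0.2018 / 0.2016 = 1.00 ≈ 1, so the ion is M⁺.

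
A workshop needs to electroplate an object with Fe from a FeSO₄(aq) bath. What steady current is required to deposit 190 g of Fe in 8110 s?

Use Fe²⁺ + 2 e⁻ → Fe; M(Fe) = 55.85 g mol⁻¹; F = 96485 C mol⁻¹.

80.9 A

n(Fe) = 190 / 55.85 = 3.402 mol.
n(e⁻) = 2 × 3.402 = 6.804 mol.
Q = n(e⁻)·F = 6.804 × 96485 = 656500 C.
I = Q/t = 656500 / 8110.0 s = 80.9 A.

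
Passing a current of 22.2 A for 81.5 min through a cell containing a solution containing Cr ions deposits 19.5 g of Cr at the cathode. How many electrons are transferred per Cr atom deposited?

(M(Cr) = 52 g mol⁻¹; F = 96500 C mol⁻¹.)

3

Q = I·t = 22.20 A × 4890.0 s = 108600 C, so n(e⁻) = 108600/96500 = 1.125 mol.
n(Cr) deposited = 19.5 / 52 = 0.3750 mol.
Electrons per atom = n(e⁻)/n(Cr) = 1.125 / 0.3750 = 3.00 ≈ 3, so the ion is Cr³⁺.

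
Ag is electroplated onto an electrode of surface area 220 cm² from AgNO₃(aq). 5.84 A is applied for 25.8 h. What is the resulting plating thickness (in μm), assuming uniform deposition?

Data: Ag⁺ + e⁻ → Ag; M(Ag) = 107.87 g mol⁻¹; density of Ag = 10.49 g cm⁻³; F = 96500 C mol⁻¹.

Q = I·t = 5.840 × 92880 = 542400 C; n(e⁻) = 5.621 mol.
n(Ag) = n(e⁻)/1 = 5.621 mol, so m = 5.621 × 107.87 = 606.3 g.
Volume = m/ρ = 606.3 / 10.49 = 57.80 cm³.
Thickness = V/A = 57.80 / 220 = 0.263 cm = 2630 μm.

2630 μm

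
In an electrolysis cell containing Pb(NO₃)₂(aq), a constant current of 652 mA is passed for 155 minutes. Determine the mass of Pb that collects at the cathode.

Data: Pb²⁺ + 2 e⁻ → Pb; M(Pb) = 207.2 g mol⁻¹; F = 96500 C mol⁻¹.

Q = I·t = 0.6520 A × 9300.0 s = 6064 C.
n(e⁻) = Q/F = 6064 / 96500 = 0.06284 mol.
Pb²⁺ + 2 e⁻ → Pb, so n(Pb) = n(e⁻)/2 = 0.03142 mol.
m = n·M = 0.03142 × 207.2 = 6.51 g.

6.51 g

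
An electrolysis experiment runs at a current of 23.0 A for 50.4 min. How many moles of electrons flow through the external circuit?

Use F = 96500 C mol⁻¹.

0.721 mol

Q = I·t = 23.00 A × 3024.0 s = 69550 C.
n(e⁻) = Q/F = 69550 / 96500 = 0.721 mol.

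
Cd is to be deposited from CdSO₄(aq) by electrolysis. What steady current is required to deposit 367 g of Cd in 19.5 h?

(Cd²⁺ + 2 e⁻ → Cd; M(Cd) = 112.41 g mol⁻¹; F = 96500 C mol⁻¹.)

8.98 A

n(Cd) = 367 / 112.41 = 3.265 mol.
n(e⁻) = 2 × 3.265 = 6.530 mol.
Q = n(e⁻)·F = 6.530 × 96500 = 630100 C.
I = Q/t = 630100 / 70200 s = 8.98 A.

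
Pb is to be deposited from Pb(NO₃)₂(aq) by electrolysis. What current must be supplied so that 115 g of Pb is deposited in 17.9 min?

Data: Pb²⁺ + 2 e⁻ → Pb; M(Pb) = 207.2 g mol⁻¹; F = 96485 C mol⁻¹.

99.7 A

n(Pb) = 115 / 207.2 = 0.5550 mol.
n(e⁻) = 2 × 0.5550 = 1.110 mol.
Q = n(e⁻)·F = 1.110 × 96485 = 107100 C.
I = Q/t = 107100 / 1074.0 s = 99.7 A.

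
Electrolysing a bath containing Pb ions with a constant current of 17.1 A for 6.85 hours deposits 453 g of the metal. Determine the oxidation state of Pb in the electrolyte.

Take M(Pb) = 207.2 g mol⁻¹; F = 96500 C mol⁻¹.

+2

Q = I·t = 17.10 A × 24660 s = 421700 C, so n(e⁻) = 421700/96500 = 4.370 mol.
n(Pb) deposited = 453 / 207.2 = 2.186 mol.
Electrons per atom = n(e⁻)/n(Pb) = 4.370 / 2.186 = 2.00 ≈ 2, so the ion is Pb²⁺.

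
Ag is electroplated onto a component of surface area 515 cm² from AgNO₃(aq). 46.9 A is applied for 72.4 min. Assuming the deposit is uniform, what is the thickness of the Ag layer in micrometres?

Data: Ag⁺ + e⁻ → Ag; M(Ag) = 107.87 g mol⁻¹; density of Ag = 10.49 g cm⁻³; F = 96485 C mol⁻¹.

422 μm

Q = I·t = 46.90 × 4344.0 = 203700 C; n(e⁻) = 2.112 mol.
n(Ag) = n(e⁻)/1 = 2.112 mol, so m = 2.112 × 107.87 = 227.8 g.
Volume = m/ρ = 227.8 / 10.49 = 21.71 cm³.
Thickness = V/A = 21.71 / 515 = 0.0422 cm = 422 μm.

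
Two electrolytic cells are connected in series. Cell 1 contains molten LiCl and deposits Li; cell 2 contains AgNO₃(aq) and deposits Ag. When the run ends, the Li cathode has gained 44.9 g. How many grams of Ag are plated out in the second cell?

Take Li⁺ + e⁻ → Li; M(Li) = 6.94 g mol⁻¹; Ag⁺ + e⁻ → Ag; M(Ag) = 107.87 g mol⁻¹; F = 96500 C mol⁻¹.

n(Li) = 44.9 / 6.94 = 6.470 mol.
Since Li⁺ + e⁻ → Li, n(e⁻) passed = 1 × 6.470 = 6.470 mol.
Cells in series carry the same charge, so the same 6.470 mol of electrons passes through cell 2.
Ag⁺ + e⁻ → Ag, so n(Ag) = 6.470 / 1 = 6.470 mol.
m(Ag) = 6.470 × 107.87 = 698 g.

698 g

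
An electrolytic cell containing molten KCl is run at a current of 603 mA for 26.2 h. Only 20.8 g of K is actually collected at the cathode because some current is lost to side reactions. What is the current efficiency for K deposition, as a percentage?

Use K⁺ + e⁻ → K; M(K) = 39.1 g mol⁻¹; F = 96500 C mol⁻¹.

Q = I·t = 0.6030 × 94320 = 56870 C; n(e⁻) = 56870/96500 = 0.5894 mol.
Theoretical n(K) = n(e⁻)/1 = 0.5894 mol, i.e. m_theo = 0.5894 × 39.1 = 23.04 g.
Efficiency = m_actual / m_theo = 20.8 / 23.04 = 90.3 %.

90.3 %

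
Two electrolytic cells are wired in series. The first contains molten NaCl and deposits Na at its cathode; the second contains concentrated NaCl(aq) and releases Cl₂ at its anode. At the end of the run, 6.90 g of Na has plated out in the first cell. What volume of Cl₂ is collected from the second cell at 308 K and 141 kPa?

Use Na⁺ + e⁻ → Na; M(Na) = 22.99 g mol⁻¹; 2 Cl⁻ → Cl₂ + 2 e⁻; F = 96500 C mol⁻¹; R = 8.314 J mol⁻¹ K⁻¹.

2.73 L

n(Na) = 6.90 / 22.99 = 0.3001 mol, so n(e⁻) = 1 × 0.3001 = 0.3001 mol.
The cells are in series, so the same 0.3001 mol of electrons passes through the second cell.
2 Cl⁻ → Cl₂ + 2 e⁻ — 2 mol e⁻ per mol Cl₂, so n(Cl₂) = 0.3001/2 = 0.1501 mol.
V = nRT/P = (0.1501 × 8.314 × 308) / (141 × 10³) = 0.00273 m³ = 2.73 L.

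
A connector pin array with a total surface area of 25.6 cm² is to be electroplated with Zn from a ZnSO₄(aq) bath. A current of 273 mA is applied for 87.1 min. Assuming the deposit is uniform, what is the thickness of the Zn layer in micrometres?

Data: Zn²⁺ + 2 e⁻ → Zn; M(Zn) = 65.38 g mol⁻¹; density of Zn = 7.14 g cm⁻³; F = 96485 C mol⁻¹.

Q = I·t = 0.2730 × 5226.0 = 1427 C; n(e⁻) = 0.01479 mol.
n(Zn) = n(e⁻)/2 = 0.007393 mol, so m = 0.007393 × 65.38 = 0.4834 g.
Volume = m/ρ = 0.4834 / 7.14 = 0.06770 cm³.
Thickness = V/A = 0.06770 / 25.6 = 0.00264 cm = 26.4 μm.

26.4 μm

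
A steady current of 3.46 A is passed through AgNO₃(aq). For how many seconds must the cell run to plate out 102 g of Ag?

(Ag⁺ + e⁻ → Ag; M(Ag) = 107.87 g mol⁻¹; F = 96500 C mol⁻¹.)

26400 s

n(Ag) = m/M = 102 / 107.87 = 0.9456 mol.
Each Ag atom requires 1 electron, so n(e⁻) = 1 × 0.9456 = 0.9456 mol.
Q = n(e⁻)·F = 0.9456 × 96500 = 91250 C.
t = Q/I = 91250 / 3.460 A = 26370 s.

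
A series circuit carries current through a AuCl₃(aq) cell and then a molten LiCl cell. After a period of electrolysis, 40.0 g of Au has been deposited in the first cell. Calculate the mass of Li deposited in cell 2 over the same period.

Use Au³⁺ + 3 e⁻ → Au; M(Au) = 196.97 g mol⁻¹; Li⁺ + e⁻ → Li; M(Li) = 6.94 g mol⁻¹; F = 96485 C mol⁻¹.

4.23 g

n(Au) = 40.0 / 196.97 = 0.2031 mol.
Since Au³⁺ + 3 e⁻ → Au, n(e⁻) passed = 3 × 0.2031 = 0.6092 mol.
Cells in series carry the same charge, so the same 0.6092 mol of electrons passes through cell 2.
Li⁺ + e⁻ → Li, so n(Li) = 0.6092 / 1 = 0.6092 mol.
m(Li) = 0.6092 × 6.94 = 4.23 g.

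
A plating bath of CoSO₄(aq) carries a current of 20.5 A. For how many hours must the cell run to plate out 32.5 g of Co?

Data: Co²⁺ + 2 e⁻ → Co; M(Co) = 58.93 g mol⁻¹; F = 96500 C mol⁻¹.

1.44 h

n(Co) = m/M = 32.5 / 58.93 = 0.5515 mol.
Each Co atom requires 2 electrons, so n(e⁻) = 2 × 0.5515 = 1.103 mol.
Q = n(e⁻)·F = 1.103 × 96500 = 106400 C.
t = Q/I = 106400 / 20.50 A = 5192 s = 1.44 h.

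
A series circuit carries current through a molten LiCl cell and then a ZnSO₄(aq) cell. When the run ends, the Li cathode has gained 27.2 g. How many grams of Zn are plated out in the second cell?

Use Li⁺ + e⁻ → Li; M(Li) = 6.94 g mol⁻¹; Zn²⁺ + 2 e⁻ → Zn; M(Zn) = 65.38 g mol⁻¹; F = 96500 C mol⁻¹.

n(Li) = 27.2 / 6.94 = 3.919 mol.
Since Li⁺ + e⁻ → Li, n(e⁻) passed = 1 × 3.919 = 3.919 mol.
Cells in series carry the same charge, so the same 3.919 mol of electrons passes through cell 2.
Zn²⁺ + 2 e⁻ → Zn, so n(Zn) = 3.919 / 2 = 1.960 mol.
m(Zn) = 1.960 × 65.38 = 128 g.

128 g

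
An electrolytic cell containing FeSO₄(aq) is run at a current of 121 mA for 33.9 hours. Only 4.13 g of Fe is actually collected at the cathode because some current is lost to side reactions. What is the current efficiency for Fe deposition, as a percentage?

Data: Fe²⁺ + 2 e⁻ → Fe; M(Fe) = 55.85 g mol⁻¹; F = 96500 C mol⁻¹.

Q = I·t = 0.1210 × 122040 = 14770 C; n(e⁻) = 14770/96500 = 0.1530 mol.
Theoretical n(Fe) = n(e⁻)/2 = 0.07651 mol, i.e. m_theo = 0.07651 × 55.85 = 4.273 g.
Efficiency = m_actual / m_theo = 4.13 / 4.273 = 96.6 %.

96.6 %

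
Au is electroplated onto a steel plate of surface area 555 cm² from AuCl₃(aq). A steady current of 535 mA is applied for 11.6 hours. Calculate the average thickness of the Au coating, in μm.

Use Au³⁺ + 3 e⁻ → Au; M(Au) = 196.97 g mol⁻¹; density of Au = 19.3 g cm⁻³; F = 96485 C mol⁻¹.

Q = I·t = 0.5350 × 41760 = 22340 C; n(e⁻) = 0.2316 mol.
n(Au) = n(e⁻)/3 = 0.07719 mol, so m = 0.07719 × 196.97 = 15.20 g.
Volume = m/ρ = 15.20 / 19.3 = 0.7877 cm³.
Thickness = V/A = 0.7877 / 555 = 0.00142 cm = 14.2 μm.

14.2 μm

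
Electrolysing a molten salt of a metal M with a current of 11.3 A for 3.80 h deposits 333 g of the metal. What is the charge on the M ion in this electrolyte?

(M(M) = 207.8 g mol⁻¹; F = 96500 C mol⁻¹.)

Q = I·t = 11.30 A × 13680 s = 154600 C, so n(e⁻) = 154600/96500 = 1.602 mol.
n(M) deposited = 333 / 207.8 = 1.603 mol.
Electrons per atom = n(e⁻)/n(M) = 1.602 / 1.603 = 1.00 ≈ 1, so the ion is M⁺.

+1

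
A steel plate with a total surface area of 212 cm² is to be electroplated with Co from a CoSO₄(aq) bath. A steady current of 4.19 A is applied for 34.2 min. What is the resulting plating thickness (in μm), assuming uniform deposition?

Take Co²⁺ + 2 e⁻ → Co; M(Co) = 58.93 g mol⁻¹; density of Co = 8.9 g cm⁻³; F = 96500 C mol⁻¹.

13.9 μm

Q = I·t = 4.190 × 2052.0 = 8598 C; n(e⁻) = 0.08910 mol.
n(Co) = n(e⁻)/2 = 0.04455 mol, so m = 0.04455 × 58.93 = 2.625 g.
Volume = m/ρ = 2.625 / 8.9 = 0.2950 cm³.
Thickness = V/A = 0.2950 / 212 = 0.00139 cm = 13.9 μm.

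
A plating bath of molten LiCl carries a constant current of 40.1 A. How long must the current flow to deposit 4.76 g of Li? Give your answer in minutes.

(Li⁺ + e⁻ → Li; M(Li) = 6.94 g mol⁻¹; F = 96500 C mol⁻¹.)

n(Li) = m/M = 4.76 / 6.94 = 0.6859 mol.
Each Li atom requires 1 electron, so n(e⁻) = 1 × 0.6859 = 0.6859 mol.
Q = n(e⁻)·F = 0.6859 × 96500 = 66190 C.
t = Q/I = 66190 / 40.10 A = 1651 s = 27.5 min.

27.5 min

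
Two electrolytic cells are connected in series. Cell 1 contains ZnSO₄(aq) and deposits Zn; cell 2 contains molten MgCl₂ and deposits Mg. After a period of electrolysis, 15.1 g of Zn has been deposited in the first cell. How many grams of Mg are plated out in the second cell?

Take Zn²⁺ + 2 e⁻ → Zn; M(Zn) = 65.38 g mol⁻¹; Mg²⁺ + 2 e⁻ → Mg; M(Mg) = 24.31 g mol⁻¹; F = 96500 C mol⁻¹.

5.61 g

n(Zn) = 15.1 / 65.38 = 0.2310 mol.
Since Zn²⁺ + 2 e⁻ → Zn, n(e⁻) passed = 2 × 0.2310 = 0.4619 mol.
Cells in series carry the same charge, so the same 0.4619 mol of electrons passes through cell 2.
Mg²⁺ + 2 e⁻ → Mg, so n(Mg) = 0.4619 / 2 = 0.2310 mol.
m(Mg) = 0.2310 × 24.31 = 5.61 g.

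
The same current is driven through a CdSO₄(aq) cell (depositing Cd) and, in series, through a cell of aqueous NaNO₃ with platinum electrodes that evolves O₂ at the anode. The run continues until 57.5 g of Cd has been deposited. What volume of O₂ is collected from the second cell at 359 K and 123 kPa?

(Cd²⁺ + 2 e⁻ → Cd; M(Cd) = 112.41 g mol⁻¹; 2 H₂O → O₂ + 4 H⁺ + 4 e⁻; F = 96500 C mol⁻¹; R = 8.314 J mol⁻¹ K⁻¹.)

n(Cd) = 57.5 / 112.41 = 0.5115 mol, so n(e⁻) = 2 × 0.5115 = 1.023 mol.
The cells are in series, so the same 1.023 mol of electrons passes through the second cell.
2 H₂O → O₂ + 4 H⁺ + 4 e⁻ — 4 mol e⁻ per mol O₂, so n(O₂) = 1.023/4 = 0.2558 mol.
V = nRT/P = (0.2558 × 8.314 × 359) / (123 × 10³) = 0.00621 m³ = 6.21 L.

6.21 L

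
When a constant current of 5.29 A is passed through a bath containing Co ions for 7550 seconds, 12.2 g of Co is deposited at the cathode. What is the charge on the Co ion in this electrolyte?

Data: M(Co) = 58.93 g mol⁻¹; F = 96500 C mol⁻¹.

+2

Q = I·t = 5.290 A × 7550.0 s = 39940 C, so n(e⁻) = 39940/96500 = 0.4139 mol.
n(Co) deposited = 12.2 / 58.93 = 0.2070 mol.
Electrons per atom = n(e⁻)/n(Co) = 0.4139 / 0.2070 = 2.00 ≈ 2, so the ion is Co²⁺.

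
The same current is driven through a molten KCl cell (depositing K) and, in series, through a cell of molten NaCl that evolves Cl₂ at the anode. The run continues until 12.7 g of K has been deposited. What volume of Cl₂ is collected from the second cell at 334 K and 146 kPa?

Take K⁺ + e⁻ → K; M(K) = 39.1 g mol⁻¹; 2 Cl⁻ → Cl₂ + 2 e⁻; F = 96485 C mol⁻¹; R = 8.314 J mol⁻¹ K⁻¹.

3.09 L

n(K) = 12.7 / 39.1 = 0.3248 mol, so n(e⁻) = 1 × 0.3248 = 0.3248 mol.
The cells are in series, so the same 0.3248 mol of electrons passes through the second cell.
2 Cl⁻ → Cl₂ + 2 e⁻ — 2 mol e⁻ per mol Cl₂, so n(Cl₂) = 0.3248/2 = 0.1624 mol.
V = nRT/P = (0.1624 × 8.314 × 334) / (146 × 10³) = 0.00309 m³ = 3.09 L.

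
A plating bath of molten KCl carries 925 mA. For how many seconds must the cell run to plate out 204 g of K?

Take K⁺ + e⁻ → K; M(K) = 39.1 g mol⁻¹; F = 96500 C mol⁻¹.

n(K) = m/M = 204 / 39.1 = 5.217 mol.
Each K atom requires 1 electron, so n(e⁻) = 1 × 5.217 = 5.217 mol.
Q = n(e⁻)·F = 5.217 × 96500 = 503500 C.
t = Q/I = 503500 / 0.9250 A = 544300 s.

5.44 × 10⁵ s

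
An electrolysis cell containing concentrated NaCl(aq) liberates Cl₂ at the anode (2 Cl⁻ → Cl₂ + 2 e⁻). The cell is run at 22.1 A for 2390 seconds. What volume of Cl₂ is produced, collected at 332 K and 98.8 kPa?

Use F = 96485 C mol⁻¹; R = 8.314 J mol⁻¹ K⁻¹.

7.65 L

Q = I·t = 22.10 A × 2390.0 s = 52820 C.
n(e⁻) = Q/F = 52820 / 96485 = 0.5474 mol.
2 electrons are transferred per Cl₂ molecule, so n(Cl₂) = 0.5474 / 2 = 0.2737 mol.
V = nRT/P = (0.2737 × 8.314 × 332) / (98.8 × 10³ Pa) = 0.00765 m³ = 7.65 L.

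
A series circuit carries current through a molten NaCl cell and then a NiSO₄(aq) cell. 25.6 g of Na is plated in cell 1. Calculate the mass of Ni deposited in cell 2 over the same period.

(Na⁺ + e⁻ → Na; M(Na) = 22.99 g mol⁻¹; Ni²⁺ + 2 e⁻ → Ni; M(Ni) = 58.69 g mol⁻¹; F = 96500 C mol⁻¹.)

n(Na) = 25.6 / 22.99 = 1.114 mol.
Since Na⁺ + e⁻ → Na, n(e⁻) passed = 1 × 1.114 = 1.114 mol.
Cells in series carry the same charge, so the same 1.114 mol of electrons passes through cell 2.
Ni²⁺ + 2 e⁻ → Ni, so n(Ni) = 1.114 / 2 = 0.5568 mol.
m(Ni) = 0.5568 × 58.69 = 32.7 g.

32.7 g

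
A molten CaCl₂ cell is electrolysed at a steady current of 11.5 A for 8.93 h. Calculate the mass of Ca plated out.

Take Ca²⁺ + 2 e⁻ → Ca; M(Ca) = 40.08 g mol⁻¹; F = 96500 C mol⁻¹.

Q = I·t = 11.50 A × 32148 s = 369700 C.
n(e⁻) = Q/F = 369700 / 96500 = 3.831 mol.
Ca²⁺ + 2 e⁻ → Ca, so n(Ca) = n(e⁻)/2 = 1.916 mol.
m = n·M = 1.916 × 40.08 = 76.8 g.

76.8 g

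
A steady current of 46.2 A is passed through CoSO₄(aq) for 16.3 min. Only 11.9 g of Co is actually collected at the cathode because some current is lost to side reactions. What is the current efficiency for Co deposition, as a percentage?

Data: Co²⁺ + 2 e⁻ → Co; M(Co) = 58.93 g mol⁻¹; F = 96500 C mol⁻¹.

86.3 %

Q = I·t = 46.20 × 978.00 = 45180 C; n(e⁻) = 45180/96500 = 0.4682 mol.
Theoretical n(Co) = n(e⁻)/2 = 0.2341 mol, i.e. m_theo = 0.2341 × 58.93 = 13.80 g.
Efficiency = m_actual / m_theo = 11.9 / 13.80 = 86.3 %.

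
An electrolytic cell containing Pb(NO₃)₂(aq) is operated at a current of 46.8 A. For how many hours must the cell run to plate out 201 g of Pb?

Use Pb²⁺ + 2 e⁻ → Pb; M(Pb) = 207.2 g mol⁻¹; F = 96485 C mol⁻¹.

1.11 h

n(Pb) = m/M = 201 / 207.2 = 0.9701 mol.
Each Pb atom requires 2 electrons, so n(e⁻) = 2 × 0.9701 = 1.940 mol.
Q = n(e⁻)·F = 1.940 × 96485 = 187200 C.
t = Q/I = 187200 / 46.80 A = 4000 s = 1.11 h.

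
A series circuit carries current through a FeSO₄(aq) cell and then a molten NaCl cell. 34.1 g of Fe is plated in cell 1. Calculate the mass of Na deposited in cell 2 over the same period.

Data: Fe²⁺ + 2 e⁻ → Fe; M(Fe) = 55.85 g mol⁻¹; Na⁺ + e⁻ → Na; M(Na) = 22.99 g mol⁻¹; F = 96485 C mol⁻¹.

n(Fe) = 34.1 / 55.85 = 0.6106 mol.
Since Fe²⁺ + 2 e⁻ → Fe, n(e⁻) passed = 2 × 0.6106 = 1.221 mol.
Cells in series carry the same charge, so the same 1.221 mol of electrons passes through cell 2.
Na⁺ + e⁻ → Na, so n(Na) = 1.221 / 1 = 1.221 mol.
m(Na) = 1.221 × 22.99 = 28.1 g.

28.1 g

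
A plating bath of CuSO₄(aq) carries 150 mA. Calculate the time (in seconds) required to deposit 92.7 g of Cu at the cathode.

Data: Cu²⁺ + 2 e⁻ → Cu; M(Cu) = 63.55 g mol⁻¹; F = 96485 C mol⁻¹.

n(Cu) = m/M = 92.7 / 63.55 = 1.459 mol.
Each Cu atom requires 2 electrons, so n(e⁻) = 2 × 1.459 = 2.917 mol.
Q = n(e⁻)·F = 2.917 × 96485 = 281500 C.
t = Q/I = 281500 / 0.1500 A = 1877000 s.

1.88 × 10⁶ s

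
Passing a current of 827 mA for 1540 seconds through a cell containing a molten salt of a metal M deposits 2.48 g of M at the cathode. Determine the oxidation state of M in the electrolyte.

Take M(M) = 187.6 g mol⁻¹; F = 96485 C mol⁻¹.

+1

Q = I·t = 0.8270 A × 1540.0 s = 1274 C, so n(e⁻) = 1274/96485 = 0.01320 mol.
n(M) deposited = 2.48 / 187.6 = 0.01322 mol.
Electrons per atom = n(e⁻)/n(M) = 0.01320 / 0.01322 = 0.998 ≈ 1, so the ion is M⁺.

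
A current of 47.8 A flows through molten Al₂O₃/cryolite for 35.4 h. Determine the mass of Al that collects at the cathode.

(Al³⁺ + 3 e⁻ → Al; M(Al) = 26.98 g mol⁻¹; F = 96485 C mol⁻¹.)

568 g

Q = I·t = 47.80 A × 127440 s = 6092000 C.
n(e⁻) = Q/F = 6092000 / 96485 = 63.14 mol.
Al³⁺ + 3 e⁻ → Al, so n(Al) = n(e⁻)/3 = 21.05 mol.
m = n·M = 21.05 × 26.98 = 568 g.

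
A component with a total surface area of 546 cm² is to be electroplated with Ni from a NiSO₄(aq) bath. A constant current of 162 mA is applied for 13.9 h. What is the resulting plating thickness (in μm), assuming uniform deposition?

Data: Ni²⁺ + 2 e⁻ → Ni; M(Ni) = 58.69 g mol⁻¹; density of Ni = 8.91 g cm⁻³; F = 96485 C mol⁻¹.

5.07 μm

Q = I·t = 0.1620 × 50040 = 8106 C; n(e⁻) = 0.08402 mol.
n(Ni) = n(e⁻)/2 = 0.04201 mol, so m = 0.04201 × 58.69 = 2.466 g.
Volume = m/ρ = 2.466 / 8.91 = 0.2767 cm³.
Thickness = V/A = 0.2767 / 546 = 5.07 × 10⁻⁴ cm = 5.07 μm.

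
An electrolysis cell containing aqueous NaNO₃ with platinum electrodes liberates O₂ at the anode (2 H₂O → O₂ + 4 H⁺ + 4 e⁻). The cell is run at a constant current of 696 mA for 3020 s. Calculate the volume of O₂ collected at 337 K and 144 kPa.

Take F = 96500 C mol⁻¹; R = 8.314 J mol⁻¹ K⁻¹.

Q = I·t = 0.6960 A × 3020.0 s = 2102 C.
n(e⁻) = Q/F = 2102 / 96500 = 0.02178 mol.
4 electrons are transferred per O₂ molecule, so n(O₂) = 0.02178 / 4 = 0.005445 mol.
V = nRT/P = (0.005445 × 8.314 × 337) / (144 × 10³ Pa) = 1.06 × 10⁻⁴ m³ = 0.106 L.

0.106 L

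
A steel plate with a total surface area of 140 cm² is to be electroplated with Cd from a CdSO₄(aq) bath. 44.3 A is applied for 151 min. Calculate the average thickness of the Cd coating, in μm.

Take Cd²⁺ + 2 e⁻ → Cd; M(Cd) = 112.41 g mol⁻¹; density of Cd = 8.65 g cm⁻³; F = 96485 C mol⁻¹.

1930 μm

Q = I·t = 44.30 × 9060.0 = 401400 C; n(e⁻) = 4.160 mol.
n(Cd) = n(e⁻)/2 = 2.080 mol, so m = 2.080 × 112.41 = 233.8 g.
Volume = m/ρ = 233.8 / 8.65 = 27.03 cm³.
Thickness = V/A = 27.03 / 140 = 0.193 cm = 1930 μm.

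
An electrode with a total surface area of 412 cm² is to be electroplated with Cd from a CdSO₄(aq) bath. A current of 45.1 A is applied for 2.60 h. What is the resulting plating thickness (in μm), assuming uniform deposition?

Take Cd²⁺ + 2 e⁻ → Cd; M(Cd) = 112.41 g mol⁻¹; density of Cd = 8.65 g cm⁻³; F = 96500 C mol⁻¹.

690 μm

Q = I·t = 45.10 × 9360.0 = 422100 C; n(e⁻) = 4.374 mol.
n(Cd) = n(e⁻)/2 = 2.187 mol, so m = 2.187 × 112.41 = 245.9 g.
Volume = m/ρ = 245.9 / 8.65 = 28.42 cm³.
Thickness = V/A = 28.42 / 412 = 0.0690 cm = 690 μm.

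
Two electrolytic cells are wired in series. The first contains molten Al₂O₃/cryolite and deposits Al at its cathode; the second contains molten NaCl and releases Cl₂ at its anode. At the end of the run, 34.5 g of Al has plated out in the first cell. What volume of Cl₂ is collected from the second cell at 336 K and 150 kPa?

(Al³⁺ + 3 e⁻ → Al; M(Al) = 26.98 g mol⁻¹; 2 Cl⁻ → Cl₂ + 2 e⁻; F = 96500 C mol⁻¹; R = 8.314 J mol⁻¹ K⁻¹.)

n(Al) = 34.5 / 26.98 = 1.279 mol, so n(e⁻) = 3 × 1.279 = 3.836 mol.
The cells are in series, so the same 3.836 mol of electrons passes through the second cell.
2 Cl⁻ → Cl₂ + 2 e⁻ — 2 mol e⁻ per mol Cl₂, so n(Cl₂) = 3.836/2 = 1.918 mol.
V = nRT/P = (1.918 × 8.314 × 336) / (150 × 10³) = 0.0357 m³ = 35.7 L.

35.7 L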